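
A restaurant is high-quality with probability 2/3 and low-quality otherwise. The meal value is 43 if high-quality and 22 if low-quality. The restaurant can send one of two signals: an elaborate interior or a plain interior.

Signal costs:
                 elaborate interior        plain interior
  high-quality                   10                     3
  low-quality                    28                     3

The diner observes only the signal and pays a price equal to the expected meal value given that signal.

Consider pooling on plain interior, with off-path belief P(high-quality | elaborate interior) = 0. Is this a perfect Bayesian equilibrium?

Yes

At the pooled signal (plain interior) the diner holds the prior 2/3 and pays 2/3·43 + 1/3·22 = 36. Off-path (elaborate interior) belief 0 gives 0·43 + 1·22 = 22.
High-quality: plain interior gives 36 − 3 = 33; elaborate interior gives 22 − 10 = 12. Stays. ✓
Low-quality: plain interior gives 36 − 3 = 33; elaborate interior gives 22 − 28 = -6. Stays. ✓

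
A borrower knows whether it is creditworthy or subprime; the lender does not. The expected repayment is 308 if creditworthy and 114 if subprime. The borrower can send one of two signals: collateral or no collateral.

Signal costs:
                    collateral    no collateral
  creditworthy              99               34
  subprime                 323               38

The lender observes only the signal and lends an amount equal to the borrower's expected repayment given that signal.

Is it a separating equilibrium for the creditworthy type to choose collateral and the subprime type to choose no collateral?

If types separate, collateral earns payment 308 and no collateral earns 114.
Creditworthy: collateral gives 308 − 99 = 209; no collateral gives 114 − 34 = 80. No deviation. ✓
Subprime: no collateral gives 114 − 38 = 76; collateral gives 308 − 323 = -15. No deviation. ✓
Both incentive constraints hold.

Yes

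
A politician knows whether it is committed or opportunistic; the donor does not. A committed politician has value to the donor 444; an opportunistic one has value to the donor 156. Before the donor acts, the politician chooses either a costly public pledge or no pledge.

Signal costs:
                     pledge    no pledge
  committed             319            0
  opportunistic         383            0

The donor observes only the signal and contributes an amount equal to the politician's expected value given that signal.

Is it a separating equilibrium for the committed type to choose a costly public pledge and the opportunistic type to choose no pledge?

No

Under separation the donor infers type exactly: pledge → committed (pays 444), no pledge → opportunistic (pays 156).
Committed: pledge gives 444 − 319 = 125; no pledge gives 156 − 0 = 156. Would deviate. ✗
Opportunistic: no pledge gives 156 − 0 = 156; pledge gives 444 − 383 = 61. No deviation. ✓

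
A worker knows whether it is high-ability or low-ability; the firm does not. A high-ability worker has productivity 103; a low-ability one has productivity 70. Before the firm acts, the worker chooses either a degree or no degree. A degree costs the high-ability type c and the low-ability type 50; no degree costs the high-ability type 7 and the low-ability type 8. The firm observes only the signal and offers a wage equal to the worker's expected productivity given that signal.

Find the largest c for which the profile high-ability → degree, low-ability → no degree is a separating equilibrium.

40

Under separation: degree → high-ability (pays 103); no degree → low-ability (pays 70).
Low-ability: 70 − 8 = 62 ≥ 103 − 50 = 53. Holds regardless of c. ✓
High-ability: 103 − c ≥ 70 − 7, so c ≤ 103 − 63 = 40.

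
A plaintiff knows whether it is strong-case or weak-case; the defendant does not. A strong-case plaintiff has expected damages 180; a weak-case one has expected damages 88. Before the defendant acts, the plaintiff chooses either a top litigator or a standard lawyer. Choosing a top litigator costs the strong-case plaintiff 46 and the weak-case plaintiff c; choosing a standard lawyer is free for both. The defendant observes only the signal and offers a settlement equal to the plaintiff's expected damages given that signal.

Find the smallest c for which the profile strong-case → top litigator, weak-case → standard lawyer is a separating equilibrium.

Under separation: top litigator → strong-case (pays 180); standard lawyer → weak-case (pays 88).
Strong-case: 180 − 46 = 134 ≥ 88 − 0 = 88. Holds regardless of c. ✓
Weak-case: 88 − 0 ≥ 180 − c, so c ≥ 180 − 88 = 92.

92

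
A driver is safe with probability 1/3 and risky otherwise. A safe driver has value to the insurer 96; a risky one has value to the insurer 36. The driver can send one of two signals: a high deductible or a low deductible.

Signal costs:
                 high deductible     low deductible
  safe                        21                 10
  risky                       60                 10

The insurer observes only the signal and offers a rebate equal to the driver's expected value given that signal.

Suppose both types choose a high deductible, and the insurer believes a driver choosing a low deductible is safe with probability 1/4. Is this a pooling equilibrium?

No

At the pooled signal (high deductible) the insurer holds the prior 1/3 and pays 1/3·96 + 2/3·36 = 56. Off-path (low deductible) belief 1/4 gives 1/4·96 + 3/4·36 = 51.
Safe: high deductible gives 56 − 21 = 35; low deductible gives 51 − 10 = 41. Deviates. ✗
Risky: high deductible gives 56 − 60 = -4; low deductible gives 51 − 10 = 41. Deviates. ✗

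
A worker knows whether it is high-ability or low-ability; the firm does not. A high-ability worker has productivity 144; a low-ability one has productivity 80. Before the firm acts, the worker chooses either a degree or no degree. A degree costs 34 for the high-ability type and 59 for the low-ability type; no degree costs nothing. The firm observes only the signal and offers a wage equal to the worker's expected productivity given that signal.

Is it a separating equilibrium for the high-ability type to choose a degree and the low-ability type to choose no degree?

If types separate, degree earns payment 144 and no degree earns 80.
High-ability: degree gives 144 − 34 = 110; no degree gives 80 − 0 = 80. No deviation. ✓
Low-ability: no degree gives 80 − 0 = 80; degree gives 144 − 59 = 85. Would deviate. ✗

No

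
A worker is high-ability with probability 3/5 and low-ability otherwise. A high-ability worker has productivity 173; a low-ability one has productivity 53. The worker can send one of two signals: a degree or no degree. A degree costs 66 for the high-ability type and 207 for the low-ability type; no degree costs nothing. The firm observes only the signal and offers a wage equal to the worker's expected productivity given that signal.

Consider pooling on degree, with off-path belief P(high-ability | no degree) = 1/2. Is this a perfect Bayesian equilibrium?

On the equilibrium path (degree) the firm holds the prior 3/5 and pays 3/5·173 + 2/5·53 = 125. Off-path (no degree) belief 1/2 gives 1/2·173 + 1/2·53 = 113.
High-ability: degree gives 125 − 66 = 59; no degree gives 113 − 0 = 113. Deviates. ✗
Low-ability: degree gives 125 − 207 = -82; no degree gives 113 − 0 = 113. Deviates. ✗

No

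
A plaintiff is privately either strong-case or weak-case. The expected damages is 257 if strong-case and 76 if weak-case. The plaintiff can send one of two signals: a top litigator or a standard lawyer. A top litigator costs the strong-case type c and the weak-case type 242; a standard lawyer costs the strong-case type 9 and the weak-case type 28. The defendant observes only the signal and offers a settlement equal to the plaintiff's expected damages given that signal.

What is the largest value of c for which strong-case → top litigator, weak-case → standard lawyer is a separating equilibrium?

Under separation: top litigator → strong-case (pays 257); standard lawyer → weak-case (pays 76).
Weak-case: 76 − 28 = 48 ≥ 257 − 242 = 15. Holds regardless of c. ✓
Strong-case: 257 − c ≥ 76 − 9, so c ≤ 257 − 67 = 190.

190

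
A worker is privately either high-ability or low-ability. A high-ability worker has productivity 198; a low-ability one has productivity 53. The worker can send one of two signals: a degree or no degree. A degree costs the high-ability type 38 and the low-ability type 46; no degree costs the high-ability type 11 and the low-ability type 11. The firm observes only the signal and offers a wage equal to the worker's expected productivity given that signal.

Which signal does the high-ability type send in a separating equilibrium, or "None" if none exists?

Try high-ability → degree, low-ability → no degree:
  If types separate, degree earns payment 198 and no degree earns 53.
  High-ability: degree gives 198 − 38 = 160; no degree gives 53 − 11 = 42. No deviation. ✓
  Low-ability: no degree gives 53 − 11 = 42; degree gives 198 − 46 = 152. Would deviate. ✗
Try high-ability → no degree, low-ability → degree:
  If types separate, no degree earns payment 198 and degree earns 53.
  High-ability: no degree gives 198 − 11 = 187; degree gives 53 − 38 = 15. No deviation. ✓
  Low-ability: degree gives 53 − 46 = 7; no degree gives 198 − 11 = 187. Would deviate. ✗
Neither assignment is incentive-compatible.

None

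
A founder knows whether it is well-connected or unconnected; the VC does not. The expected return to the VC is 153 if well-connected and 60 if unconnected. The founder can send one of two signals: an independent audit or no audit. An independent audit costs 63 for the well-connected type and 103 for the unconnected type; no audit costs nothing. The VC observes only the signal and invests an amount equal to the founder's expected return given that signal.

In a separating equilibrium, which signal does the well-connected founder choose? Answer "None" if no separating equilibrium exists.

audit

Try well-connected → audit, unconnected → no audit:
  Under separation the VC infers type exactly: audit → well-connected (pays 153), no audit → unconnected (pays 60).
  Well-connected: audit gives 153 − 63 = 90; no audit gives 60 − 0 = 60. No deviation. ✓
  Unconnected: no audit gives 60 − 0 = 60; audit gives 153 − 103 = 50. No deviation. ✓
Both hold — the well-connected type sends audit.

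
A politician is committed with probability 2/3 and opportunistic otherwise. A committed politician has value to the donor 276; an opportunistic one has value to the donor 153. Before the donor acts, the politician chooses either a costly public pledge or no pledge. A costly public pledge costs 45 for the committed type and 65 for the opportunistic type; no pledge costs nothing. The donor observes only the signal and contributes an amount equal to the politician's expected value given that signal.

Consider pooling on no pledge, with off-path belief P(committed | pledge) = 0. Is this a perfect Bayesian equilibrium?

At the pooled signal (no pledge) the donor holds the prior 2/3 and pays 2/3·276 + 1/3·153 = 235. Off-path (pledge) belief 0 gives 0·276 + 1·153 = 153.
Committed: no pledge gives 235 − 0 = 235; pledge gives 153 − 45 = 108. Stays. ✓
Opportunistic: no pledge gives 235 − 0 = 235; pledge gives 153 − 65 = 88. Stays. ✓

Yes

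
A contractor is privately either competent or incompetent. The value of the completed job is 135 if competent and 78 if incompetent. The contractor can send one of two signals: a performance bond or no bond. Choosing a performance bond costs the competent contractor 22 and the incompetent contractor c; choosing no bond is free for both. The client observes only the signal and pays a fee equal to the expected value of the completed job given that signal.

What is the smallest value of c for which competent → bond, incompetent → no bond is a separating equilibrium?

57

Under separation: bond → competent (pays 135); no bond → incompetent (pays 78).
Competent: 135 − 22 = 113 ≥ 78 − 0 = 78. Holds regardless of c. ✓
Incompetent: 78 − 0 ≥ 135 − c, so c ≥ 135 − 78 = 57.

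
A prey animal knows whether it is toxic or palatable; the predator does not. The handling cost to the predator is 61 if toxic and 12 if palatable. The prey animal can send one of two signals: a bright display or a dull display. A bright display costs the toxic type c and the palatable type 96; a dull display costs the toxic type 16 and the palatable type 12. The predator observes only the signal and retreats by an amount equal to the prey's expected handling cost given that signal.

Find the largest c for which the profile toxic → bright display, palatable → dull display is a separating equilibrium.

Under separation: bright display → toxic (pays 61); dull display → palatable (pays 12).
Palatable: 12 − 12 = 0 ≥ 61 − 96 = -35. Holds regardless of c. ✓
Toxic: 61 − c ≥ 12 − 16, so c ≤ 61 − -4 = 65.

65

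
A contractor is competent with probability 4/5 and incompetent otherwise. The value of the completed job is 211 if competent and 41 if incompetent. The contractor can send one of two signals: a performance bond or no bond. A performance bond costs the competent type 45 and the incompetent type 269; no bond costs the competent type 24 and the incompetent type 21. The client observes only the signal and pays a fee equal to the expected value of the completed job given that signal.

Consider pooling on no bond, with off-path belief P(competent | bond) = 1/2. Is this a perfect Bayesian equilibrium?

At the pooled signal (no bond) the client holds the prior 4/5 and pays 4/5·211 + 1/5·41 = 177. Off-path (bond) belief 1/2 gives 1/2·211 + 1/2·41 = 126.
Competent: no bond gives 177 − 24 = 153; bond gives 126 − 45 = 81. Stays. ✓
Incompetent: no bond gives 177 − 21 = 156; bond gives 126 − 269 = -143. Stays. ✓

Yes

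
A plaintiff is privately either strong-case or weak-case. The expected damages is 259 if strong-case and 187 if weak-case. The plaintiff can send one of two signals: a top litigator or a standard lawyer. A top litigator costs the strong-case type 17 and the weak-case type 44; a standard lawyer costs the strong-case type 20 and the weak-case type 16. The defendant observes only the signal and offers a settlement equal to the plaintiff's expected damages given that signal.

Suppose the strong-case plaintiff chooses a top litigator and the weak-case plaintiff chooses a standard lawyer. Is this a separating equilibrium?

No

If types separate, top litigator earns payment 259 and standard lawyer earns 187.
Strong-case: top litigator gives 259 − 17 = 242; standard lawyer gives 187 − 20 = 167. No deviation. ✓
Weak-case: standard lawyer gives 187 − 16 = 171; top litigator gives 259 − 44 = 215. Would deviate. ✗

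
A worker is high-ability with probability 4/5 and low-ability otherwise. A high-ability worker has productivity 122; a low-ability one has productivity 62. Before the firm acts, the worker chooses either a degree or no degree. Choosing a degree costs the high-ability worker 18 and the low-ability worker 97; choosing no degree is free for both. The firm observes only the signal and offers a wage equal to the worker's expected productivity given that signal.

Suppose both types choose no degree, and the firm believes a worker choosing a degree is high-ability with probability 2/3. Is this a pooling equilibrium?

Yes

At the pooled signal (no degree) the firm holds the prior 4/5 and pays 4/5·122 + 1/5·62 = 110. Off-path (degree) belief 2/3 gives 2/3·122 + 1/3·62 = 102.
High-ability: no degree gives 110 − 0 = 110; degree gives 102 − 18 = 84. Stays. ✓
Low-ability: no degree gives 110 − 0 = 110; degree gives 102 − 97 = 5. Stays. ✓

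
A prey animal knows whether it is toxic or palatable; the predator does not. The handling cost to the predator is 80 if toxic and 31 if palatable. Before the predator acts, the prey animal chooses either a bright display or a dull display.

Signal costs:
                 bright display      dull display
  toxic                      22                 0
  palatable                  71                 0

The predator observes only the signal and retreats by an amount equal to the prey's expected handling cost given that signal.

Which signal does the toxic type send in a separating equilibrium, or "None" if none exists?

bright display

Try toxic → bright display, palatable → dull display:
  If types separate, bright display earns payment 80 and dull display earns 31.
  Toxic: bright display gives 80 − 22 = 58; dull display gives 31 − 0 = 31. No deviation. ✓
  Palatable: dull display gives 31 − 0 = 31; bright display gives 80 − 71 = 9. No deviation. ✓
Both hold — the toxic type sends bright display.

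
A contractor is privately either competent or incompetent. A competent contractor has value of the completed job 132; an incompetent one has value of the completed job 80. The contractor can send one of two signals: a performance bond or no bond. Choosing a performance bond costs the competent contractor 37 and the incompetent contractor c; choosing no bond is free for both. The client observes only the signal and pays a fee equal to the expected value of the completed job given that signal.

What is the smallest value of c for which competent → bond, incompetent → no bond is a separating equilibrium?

Under separation: bond → competent (pays 132); no bond → incompetent (pays 80).
Competent: 132 − 37 = 95 ≥ 80 − 0 = 80. Holds regardless of c. ✓
Incompetent: 80 − 0 ≥ 132 − c, so c ≥ 132 − 80 = 52.

52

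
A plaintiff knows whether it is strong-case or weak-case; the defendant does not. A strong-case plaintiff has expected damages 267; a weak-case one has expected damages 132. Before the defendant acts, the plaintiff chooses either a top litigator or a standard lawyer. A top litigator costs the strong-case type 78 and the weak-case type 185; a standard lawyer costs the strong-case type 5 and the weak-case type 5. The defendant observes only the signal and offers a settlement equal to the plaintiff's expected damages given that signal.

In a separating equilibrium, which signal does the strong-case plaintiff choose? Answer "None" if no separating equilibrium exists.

Try strong-case → top litigator, weak-case → standard lawyer:
  Under separation the defendant infers type exactly: top litigator → strong-case (pays 267), standard lawyer → weak-case (pays 132).
  Strong-case: top litigator gives 267 − 78 = 189; standard lawyer gives 132 − 5 = 127. No deviation. ✓
  Weak-case: standard lawyer gives 132 − 5 = 127; top litigator gives 267 − 185 = 82. No deviation. ✓
Both hold — the strong-case type sends top litigator.

top litigator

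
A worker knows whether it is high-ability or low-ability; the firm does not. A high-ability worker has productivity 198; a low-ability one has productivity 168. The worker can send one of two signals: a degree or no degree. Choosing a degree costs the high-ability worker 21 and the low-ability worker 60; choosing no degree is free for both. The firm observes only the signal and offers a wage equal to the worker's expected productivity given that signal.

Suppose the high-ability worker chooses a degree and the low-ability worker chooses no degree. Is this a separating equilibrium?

If types separate, degree earns payment 198 and no degree earns 168.
High-ability: degree gives 198 − 21 = 177; no degree gives 168 − 0 = 168. No deviation. ✓
Low-ability: no degree gives 168 − 0 = 168; degree gives 198 − 60 = 138. No deviation. ✓
Neither type gains from mimicking the other.

Yes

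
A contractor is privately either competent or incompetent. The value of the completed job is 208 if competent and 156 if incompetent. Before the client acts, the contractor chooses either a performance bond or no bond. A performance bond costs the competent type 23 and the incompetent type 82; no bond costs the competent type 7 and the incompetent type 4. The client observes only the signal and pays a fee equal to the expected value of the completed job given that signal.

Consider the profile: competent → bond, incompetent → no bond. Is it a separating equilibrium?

Yes

Under separation the client infers type exactly: bond → competent (pays 208), no bond → incompetent (pays 156).
Competent: bond gives 208 − 23 = 185; no bond gives 156 − 7 = 149. No deviation. ✓
Incompetent: no bond gives 156 − 4 = 152; bond gives 208 − 82 = 126. No deviation. ✓
Both incentive constraints hold.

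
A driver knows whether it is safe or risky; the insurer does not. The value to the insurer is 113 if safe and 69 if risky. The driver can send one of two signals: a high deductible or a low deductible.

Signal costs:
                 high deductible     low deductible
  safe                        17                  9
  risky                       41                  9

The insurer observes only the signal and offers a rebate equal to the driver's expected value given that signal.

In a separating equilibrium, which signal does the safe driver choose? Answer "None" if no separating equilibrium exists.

Try safe → high deductible, risky → low deductible:
  If types separate, high deductible earns payment 113 and low deductible earns 69.
  Safe: high deductible gives 113 − 17 = 96; low deductible gives 69 − 9 = 60. No deviation. ✓
  Risky: low deductible gives 69 − 9 = 60; high deductible gives 113 − 41 = 72. Would deviate. ✗
Try safe → low deductible, risky → high deductible:
  If types separate, low deductible earns payment 113 and high deductible earns 69.
  Safe: low deductible gives 113 − 9 = 104; high deductible gives 69 − 17 = 52. No deviation. ✓
  Risky: high deductible gives 69 − 41 = 28; low deductible gives 113 − 9 = 104. Would deviate. ✗
Neither assignment is incentive-compatible.

None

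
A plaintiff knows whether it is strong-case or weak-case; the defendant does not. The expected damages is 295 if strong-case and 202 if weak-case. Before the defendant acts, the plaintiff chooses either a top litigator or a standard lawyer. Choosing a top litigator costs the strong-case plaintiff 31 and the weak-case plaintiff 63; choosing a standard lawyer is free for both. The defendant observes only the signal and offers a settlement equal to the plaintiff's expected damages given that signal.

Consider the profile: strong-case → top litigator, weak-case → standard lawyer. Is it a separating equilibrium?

If types separate, top litigator earns payment 295 and standard lawyer earns 202.
Strong-case: top litigator gives 295 − 31 = 264; standard lawyer gives 202 − 0 = 202. No deviation. ✓
Weak-case: standard lawyer gives 202 − 0 = 202; top litigator gives 295 − 63 = 232. Would deviate. ✗

No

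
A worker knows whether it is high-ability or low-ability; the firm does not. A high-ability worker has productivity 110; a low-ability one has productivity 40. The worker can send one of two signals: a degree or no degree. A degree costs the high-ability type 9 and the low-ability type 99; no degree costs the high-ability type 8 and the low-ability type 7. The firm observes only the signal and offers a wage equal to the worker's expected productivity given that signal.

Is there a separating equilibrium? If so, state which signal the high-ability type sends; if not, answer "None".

degree

Try high-ability → degree, low-ability → no degree:
  If types separate, degree earns payment 110 and no degree earns 40.
  High-ability: degree gives 110 − 9 = 101; no degree gives 40 − 8 = 32. No deviation. ✓
  Low-ability: no degree gives 40 − 7 = 33; degree gives 110 − 99 = 11. No deviation. ✓
Both hold — the high-ability type sends degree.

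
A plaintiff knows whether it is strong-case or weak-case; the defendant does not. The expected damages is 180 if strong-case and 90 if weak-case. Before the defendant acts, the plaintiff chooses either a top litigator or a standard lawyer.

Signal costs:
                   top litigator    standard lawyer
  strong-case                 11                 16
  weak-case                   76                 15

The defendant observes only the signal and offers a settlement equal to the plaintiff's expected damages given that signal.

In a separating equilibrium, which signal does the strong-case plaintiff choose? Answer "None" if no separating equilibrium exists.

Try strong-case → top litigator, weak-case → standard lawyer:
  If types separate, top litigator earns payment 180 and standard lawyer earns 90.
  Strong-case: top litigator gives 180 − 11 = 169; standard lawyer gives 90 − 16 = 74. No deviation. ✓
  Weak-case: standard lawyer gives 90 − 15 = 75; top litigator gives 180 − 76 = 104. Would deviate. ✗
Try strong-case → standard lawyer, weak-case → top litigator:
  If types separate, standard lawyer earns payment 180 and top litigator earns 90.
  Strong-case: standard lawyer gives 180 − 16 = 164; top litigator gives 90 − 11 = 79. No deviation. ✓
  Weak-case: top litigator gives 90 − 76 = 14; standard lawyer gives 180 − 15 = 165. Would deviate. ✗
Neither assignment is incentive-compatible.

None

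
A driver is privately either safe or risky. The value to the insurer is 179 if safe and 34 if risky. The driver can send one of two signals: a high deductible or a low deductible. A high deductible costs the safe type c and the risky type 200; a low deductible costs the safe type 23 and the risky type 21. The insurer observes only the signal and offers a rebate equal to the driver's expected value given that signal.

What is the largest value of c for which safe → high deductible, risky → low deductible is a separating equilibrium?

Under separation: high deductible → safe (pays 179); low deductible → risky (pays 34).
Risky: 34 − 21 = 13 ≥ 179 − 200 = -21. Holds regardless of c. ✓
Safe: 179 − c ≥ 34 − 23, so c ≤ 179 − 11 = 168.

168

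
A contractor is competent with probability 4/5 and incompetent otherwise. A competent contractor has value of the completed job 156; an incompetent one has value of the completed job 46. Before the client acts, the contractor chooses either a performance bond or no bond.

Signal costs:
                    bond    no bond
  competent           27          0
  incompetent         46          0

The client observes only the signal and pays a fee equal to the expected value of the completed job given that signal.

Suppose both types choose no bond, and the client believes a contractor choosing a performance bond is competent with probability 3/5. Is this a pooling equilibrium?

Yes

On the equilibrium path (no bond) the client holds the prior 4/5 and pays 4/5·156 + 1/5·46 = 134. Off-path (bond) belief 3/5 gives 3/5·156 + 2/5·46 = 112.
Competent: no bond gives 134 − 0 = 134; bond gives 112 − 27 = 85. Stays. ✓
Incompetent: no bond gives 134 − 0 = 134; bond gives 112 − 46 = 66. Stays. ✓
Beliefs are Bayes-consistent on-path and both types best-respond.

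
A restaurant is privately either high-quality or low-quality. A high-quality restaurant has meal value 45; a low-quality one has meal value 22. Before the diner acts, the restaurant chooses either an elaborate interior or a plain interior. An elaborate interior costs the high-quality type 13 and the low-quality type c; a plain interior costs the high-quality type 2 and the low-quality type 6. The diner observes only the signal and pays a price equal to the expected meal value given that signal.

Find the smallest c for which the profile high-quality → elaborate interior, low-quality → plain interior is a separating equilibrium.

29

Under separation: elaborate interior → high-quality (pays 45); plain interior → low-quality (pays 22).
High-quality: 45 − 13 = 32 ≥ 22 − 2 = 20. Holds regardless of c. ✓
Low-quality: 22 − 6 ≥ 45 − c, so c ≥ 45 − 16 = 29.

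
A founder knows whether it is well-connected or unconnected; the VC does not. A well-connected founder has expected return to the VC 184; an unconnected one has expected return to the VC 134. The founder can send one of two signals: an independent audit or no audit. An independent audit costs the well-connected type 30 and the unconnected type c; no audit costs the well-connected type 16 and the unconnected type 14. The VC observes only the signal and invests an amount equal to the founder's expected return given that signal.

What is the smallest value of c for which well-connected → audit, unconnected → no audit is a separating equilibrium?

Under separation: audit → well-connected (pays 184); no audit → unconnected (pays 134).
Well-connected: 184 − 30 = 154 ≥ 134 − 16 = 118. Holds regardless of c. ✓
Unconnected: 134 − 14 ≥ 184 − c, so c ≥ 184 − 120 = 64.

64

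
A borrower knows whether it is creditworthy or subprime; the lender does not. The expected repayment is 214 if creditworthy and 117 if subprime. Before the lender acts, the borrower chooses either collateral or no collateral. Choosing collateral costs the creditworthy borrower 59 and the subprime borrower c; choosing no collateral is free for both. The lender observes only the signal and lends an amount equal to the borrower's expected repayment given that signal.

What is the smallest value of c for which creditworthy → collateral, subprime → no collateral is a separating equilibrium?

97

Under separation: collateral → creditworthy (pays 214); no collateral → subprime (pays 117).
Creditworthy: 214 − 59 = 155 ≥ 117 − 0 = 117. Holds regardless of c. ✓
Subprime: 117 − 0 ≥ 214 − c, so c ≥ 214 − 117 = 97.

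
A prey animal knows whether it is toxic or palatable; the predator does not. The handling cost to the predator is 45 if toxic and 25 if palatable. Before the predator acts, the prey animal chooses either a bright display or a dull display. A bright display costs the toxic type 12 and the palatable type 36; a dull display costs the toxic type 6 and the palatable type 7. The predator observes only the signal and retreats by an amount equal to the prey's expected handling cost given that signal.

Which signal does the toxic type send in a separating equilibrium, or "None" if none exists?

Try toxic → bright display, palatable → dull display:
  Under separation the predator infers type exactly: bright display → toxic (pays 45), dull display → palatable (pays 25).
  Toxic: bright display gives 45 − 12 = 33; dull display gives 25 − 6 = 19. No deviation. ✓
  Palatable: dull display gives 25 − 7 = 18; bright display gives 45 − 36 = 9. No deviation. ✓
Both hold — the toxic type sends bright display.

bright display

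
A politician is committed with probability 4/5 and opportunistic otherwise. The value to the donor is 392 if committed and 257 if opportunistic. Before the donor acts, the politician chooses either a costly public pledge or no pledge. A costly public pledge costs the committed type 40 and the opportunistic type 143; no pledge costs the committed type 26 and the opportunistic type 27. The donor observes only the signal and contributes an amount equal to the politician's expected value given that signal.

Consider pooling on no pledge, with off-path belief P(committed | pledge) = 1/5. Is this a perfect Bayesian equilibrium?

Yes

At the pooled signal (no pledge) the donor holds the prior 4/5 and pays 4/5·392 + 1/5·257 = 365. Off-path (pledge) belief 1/5 gives 1/5·392 + 4/5·257 = 284.
Committed: no pledge gives 365 − 26 = 339; pledge gives 284 − 40 = 244. Stays. ✓
Opportunistic: no pledge gives 365 − 27 = 338; pledge gives 284 − 143 = 141. Stays. ✓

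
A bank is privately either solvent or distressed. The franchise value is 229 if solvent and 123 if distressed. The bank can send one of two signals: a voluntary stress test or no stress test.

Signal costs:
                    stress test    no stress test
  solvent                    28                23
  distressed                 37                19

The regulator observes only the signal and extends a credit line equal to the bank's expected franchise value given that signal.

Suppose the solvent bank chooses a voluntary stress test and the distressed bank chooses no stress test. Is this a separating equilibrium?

If types separate, stress test earns payment 229 and no stress test earns 123.
Solvent: stress test gives 229 − 28 = 201; no stress test gives 123 − 23 = 100. No deviation. ✓
Distressed: no stress test gives 123 − 19 = 104; stress test gives 229 − 37 = 192. Would deviate. ✗

No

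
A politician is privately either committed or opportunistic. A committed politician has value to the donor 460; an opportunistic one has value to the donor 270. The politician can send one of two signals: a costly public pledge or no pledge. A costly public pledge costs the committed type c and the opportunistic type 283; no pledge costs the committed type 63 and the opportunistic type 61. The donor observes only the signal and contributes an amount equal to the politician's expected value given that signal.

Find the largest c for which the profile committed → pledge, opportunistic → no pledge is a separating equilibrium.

Under separation: pledge → committed (pays 460); no pledge → opportunistic (pays 270).
Opportunistic: 270 − 61 = 209 ≥ 460 − 283 = 177. Holds regardless of c. ✓
Committed: 460 − c ≥ 270 − 63, so c ≤ 460 − 207 = 253.

253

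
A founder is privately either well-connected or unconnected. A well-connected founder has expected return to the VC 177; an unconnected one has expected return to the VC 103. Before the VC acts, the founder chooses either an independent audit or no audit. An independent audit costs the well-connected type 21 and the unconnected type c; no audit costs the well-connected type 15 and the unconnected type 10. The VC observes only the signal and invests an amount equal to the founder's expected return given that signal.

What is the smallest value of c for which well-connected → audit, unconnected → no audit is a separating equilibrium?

Under separation: audit → well-connected (pays 177); no audit → unconnected (pays 103).
Well-connected: 177 − 21 = 156 ≥ 103 − 15 = 88. Holds regardless of c. ✓
Unconnected: 103 − 10 ≥ 177 − c, so c ≥ 177 − 93 = 84.

84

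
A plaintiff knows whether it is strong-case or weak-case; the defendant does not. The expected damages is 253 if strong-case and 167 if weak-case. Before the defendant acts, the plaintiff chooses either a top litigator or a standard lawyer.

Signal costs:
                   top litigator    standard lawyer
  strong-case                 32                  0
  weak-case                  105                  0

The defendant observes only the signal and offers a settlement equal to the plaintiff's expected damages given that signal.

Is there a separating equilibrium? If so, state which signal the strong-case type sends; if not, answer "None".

top litigator

Try strong-case → top litigator, weak-case → standard lawyer:
  If types separate, top litigator earns payment 253 and standard lawyer earns 167.
  Strong-case: top litigator gives 253 − 32 = 221; standard lawyer gives 167 − 0 = 167. No deviation. ✓
  Weak-case: standard lawyer gives 167 − 0 = 167; top litigator gives 253 − 105 = 148. No deviation. ✓
Both hold — the strong-case type sends top litigator.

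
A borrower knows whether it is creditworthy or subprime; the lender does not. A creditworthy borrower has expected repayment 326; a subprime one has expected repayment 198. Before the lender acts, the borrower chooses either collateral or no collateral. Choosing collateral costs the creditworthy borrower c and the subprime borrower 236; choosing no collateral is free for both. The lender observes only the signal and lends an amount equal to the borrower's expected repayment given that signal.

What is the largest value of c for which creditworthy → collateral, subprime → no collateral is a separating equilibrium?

128

Under separation: collateral → creditworthy (pays 326); no collateral → subprime (pays 198).
Subprime: 198 − 0 = 198 ≥ 326 − 236 = 90. Holds regardless of c. ✓
Creditworthy: 326 − c ≥ 198 − 0, so c ≤ 326 − 198 = 128.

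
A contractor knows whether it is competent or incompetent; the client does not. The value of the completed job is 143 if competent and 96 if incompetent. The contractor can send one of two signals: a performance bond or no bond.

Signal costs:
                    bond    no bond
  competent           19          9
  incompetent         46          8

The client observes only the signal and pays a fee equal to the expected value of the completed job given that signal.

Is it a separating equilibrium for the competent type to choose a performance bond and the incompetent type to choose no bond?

If types separate, bond earns payment 143 and no bond earns 96.
Competent: bond gives 143 − 19 = 124; no bond gives 96 − 9 = 87. No deviation. ✓
Incompetent: no bond gives 96 − 8 = 88; bond gives 143 − 46 = 97. Would deviate. ✗

No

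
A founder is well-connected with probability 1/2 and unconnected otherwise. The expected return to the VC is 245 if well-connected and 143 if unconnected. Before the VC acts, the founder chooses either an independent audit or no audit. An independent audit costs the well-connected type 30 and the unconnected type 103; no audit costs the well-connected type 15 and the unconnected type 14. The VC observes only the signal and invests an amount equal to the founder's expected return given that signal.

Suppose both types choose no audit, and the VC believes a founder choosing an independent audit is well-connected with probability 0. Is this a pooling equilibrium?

On the equilibrium path (no audit) the VC holds the prior 1/2 and pays 1/2·245 + 1/2·143 = 194. Off-path (audit) belief 0 gives 0·245 + 1·143 = 143.
Well-connected: no audit gives 194 − 15 = 179; audit gives 143 − 30 = 113. Stays. ✓
Unconnected: no audit gives 194 − 14 = 180; audit gives 143 − 103 = 40. Stays. ✓
Beliefs are Bayes-consistent on-path and both types best-respond.

Yes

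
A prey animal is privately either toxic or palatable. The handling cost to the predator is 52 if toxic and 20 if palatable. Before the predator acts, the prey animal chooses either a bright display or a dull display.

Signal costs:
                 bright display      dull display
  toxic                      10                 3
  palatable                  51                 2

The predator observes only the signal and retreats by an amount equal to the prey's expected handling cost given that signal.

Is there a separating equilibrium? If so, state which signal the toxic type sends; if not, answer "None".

bright display

Try toxic → bright display, palatable → dull display:
  If types separate, bright display earns payment 52 and dull display earns 20.
  Toxic: bright display gives 52 − 10 = 42; dull display gives 20 − 3 = 17. No deviation. ✓
  Palatable: dull display gives 20 − 2 = 18; bright display gives 52 − 51 = 1. No deviation. ✓
Both hold — the toxic type sends bright display.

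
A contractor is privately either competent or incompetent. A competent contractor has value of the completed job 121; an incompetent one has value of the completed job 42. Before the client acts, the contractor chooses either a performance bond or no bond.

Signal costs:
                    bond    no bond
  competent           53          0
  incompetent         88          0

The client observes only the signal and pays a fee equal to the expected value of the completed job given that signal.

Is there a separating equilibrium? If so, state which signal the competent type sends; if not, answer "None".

bond

Try competent → bond, incompetent → no bond:
  Under separation the client infers type exactly: bond → competent (pays 121), no bond → incompetent (pays 42).
  Competent: bond gives 121 − 53 = 68; no bond gives 42 − 0 = 42. No deviation. ✓
  Incompetent: no bond gives 42 − 0 = 42; bond gives 121 − 88 = 33. No deviation. ✓
Both hold — the competent type sends bond.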